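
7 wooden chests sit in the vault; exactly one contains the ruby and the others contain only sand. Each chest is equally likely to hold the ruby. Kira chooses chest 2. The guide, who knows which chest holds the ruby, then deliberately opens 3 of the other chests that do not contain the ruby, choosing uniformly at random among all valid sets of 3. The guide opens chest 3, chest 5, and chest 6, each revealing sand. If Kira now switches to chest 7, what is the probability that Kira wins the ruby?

Consider each possible location of the ruby in turn.
If it is in any of chests 1, 4, and 7 (prior 1/7 each): the guide has 10 equally likely choices, so probability 1/10; weight (1/7)·(1/10) = 1/70 each.
If it is in chest 2 (prior 1/7): the guide has 20 equally likely choices, so probability 1/20; weight (1/7)·(1/20) = 1/140.
If it is in any of chests 3, 5, and 6 (prior 1/7 each): that chest was opened and seen not to hold the prize — ruled out; weight (1/7)·0 = 0 each.
The weights sum to 1/20.
So P(the ruby in chest 7 | the guide opened chest 3, chest 5, and chest 6) = (1/70) / (1/20) = 2/7.

2/7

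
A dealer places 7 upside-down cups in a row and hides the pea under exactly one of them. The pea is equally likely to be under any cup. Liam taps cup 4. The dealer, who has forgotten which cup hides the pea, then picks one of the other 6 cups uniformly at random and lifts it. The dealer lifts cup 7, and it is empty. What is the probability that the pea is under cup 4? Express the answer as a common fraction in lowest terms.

1/6

Condition on the true location of the pea.
If it is under any of cups 1, 2, 3, 4, 5, and 6 (prior 1/7 each): the dealer picks cup 7 with probability 1/6 regardless, and it is not the prize; weight (1/7)·(1/6) = 1/42 each.
If it is under cup 7 (prior 1/7): the dealer opened cup 7, so this case is ruled out; weight (1/7)·0 = 0.
The weights sum to 1/7.
So P(the pea under cup 4 | the dealer opened cup 7) = (1/42) / (1/7) = 1/6.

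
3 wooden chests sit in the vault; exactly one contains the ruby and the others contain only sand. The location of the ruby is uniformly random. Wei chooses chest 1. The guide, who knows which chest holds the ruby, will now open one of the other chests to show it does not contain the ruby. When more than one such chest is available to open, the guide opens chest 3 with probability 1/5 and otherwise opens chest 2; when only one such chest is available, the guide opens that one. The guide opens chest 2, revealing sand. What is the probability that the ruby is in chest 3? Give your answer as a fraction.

5/9

Consider each possible location of the ruby in turn.
If it is in chest 1 (prior 1/3): chest 3 is available but not opened, probability 4/5; weight (1/3)·(4/5) = 4/15.
If it is in chest 2 (prior 1/3): the guide opened chest 2, so this case is ruled out; weight (1/3)·0 = 0.
If it is in chest 3 (prior 1/3): only chest 2 is available, probability 1; weight (1/3)·1 = 1/3.
The weights sum to 3/5.
So P(the ruby in chest 3 | the guide opened chest 2) = (1/3) / (3/5) = 5/9.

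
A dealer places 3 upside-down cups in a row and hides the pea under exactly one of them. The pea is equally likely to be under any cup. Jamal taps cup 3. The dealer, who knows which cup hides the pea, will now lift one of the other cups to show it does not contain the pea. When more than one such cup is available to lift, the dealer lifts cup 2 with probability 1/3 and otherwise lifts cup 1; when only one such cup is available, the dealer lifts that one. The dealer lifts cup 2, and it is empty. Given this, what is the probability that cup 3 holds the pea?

Condition on the true location of the pea.
If it is under cup 1 (prior 1/3): only cup 2 is available, probability 1; weight (1/3)·1 = 1/3.
If it is under cup 2 (prior 1/3): the dealer opened cup 2, so this case is ruled out; weight (1/3)·0 = 0.
If it is under cup 3 (prior 1/3): cup 2 is available, opened with probability 1/3; weight (1/3)·(1/3) = 1/9.
The weights sum to 4/9.
So P(the pea under cup 3 | the dealer opened cup 2) = (1/9) / (4/9) = 1/4.

1/4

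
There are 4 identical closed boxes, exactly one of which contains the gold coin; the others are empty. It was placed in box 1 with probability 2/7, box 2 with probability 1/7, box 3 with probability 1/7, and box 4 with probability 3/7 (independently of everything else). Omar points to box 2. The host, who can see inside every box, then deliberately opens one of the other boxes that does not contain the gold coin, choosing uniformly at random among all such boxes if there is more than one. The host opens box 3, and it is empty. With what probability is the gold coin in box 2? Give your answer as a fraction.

Apply Bayes' rule, conditioning on where the gold coin actually is.
If it is in box 1 (prior 2/7): the host has 2 equally likely choices, so probability 1/2; weight (2/7)·(1/2) = 1/7.
If it is in box 2 (prior 1/7): the host has 3 equally likely choices, so probability 1/3; weight (1/7)·(1/3) = 1/21.
If it is in box 3 (prior 1/7): the host opened box 3, so this case is ruled out; weight (1/7)·0 = 0.
If it is in box 4 (prior 3/7): the host has 2 equally likely choices, so probability 1/2; weight (3/7)·(1/2) = 3/14.
The weights sum to 17/42.
So P(the gold coin in box 2 | the host opened box 3) = (1/21) / (17/42) = 2/17.

2/17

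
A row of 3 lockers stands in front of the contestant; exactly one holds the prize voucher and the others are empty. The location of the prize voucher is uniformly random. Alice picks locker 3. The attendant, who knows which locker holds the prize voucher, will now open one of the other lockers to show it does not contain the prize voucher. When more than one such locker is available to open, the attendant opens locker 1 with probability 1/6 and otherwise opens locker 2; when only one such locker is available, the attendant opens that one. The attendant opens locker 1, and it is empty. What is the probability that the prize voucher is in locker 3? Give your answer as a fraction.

1/7

Consider each possible location of the prize voucher in turn.
If it is in locker 1 (prior 1/3): the attendant opened locker 1, so this case is ruled out; weight (1/3)·0 = 0.
If it is in locker 2 (prior 1/3): only locker 1 is available, probability 1; weight (1/3)·1 = 1/3.
If it is in locker 3 (prior 1/3): locker 1 is available, opened with probability 1/6; weight (1/3)·(1/6) = 1/18.
The weights sum to 7/18.
So P(the prize voucher in locker 3 | the attendant opened locker 1) = (1/18) / (7/18) = 1/7.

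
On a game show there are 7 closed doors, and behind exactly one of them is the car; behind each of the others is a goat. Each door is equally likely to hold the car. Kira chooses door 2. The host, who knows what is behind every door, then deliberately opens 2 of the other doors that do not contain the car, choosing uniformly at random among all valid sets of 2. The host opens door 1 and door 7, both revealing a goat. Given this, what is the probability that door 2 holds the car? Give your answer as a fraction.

Consider each possible location of the car in turn.
If it is behind either of doors 1 and 7 (prior 1/7 each): that door was opened and seen not to hold the prize — ruled out; weight (1/7)·0 = 0 each.
If it is behind door 2 (prior 1/7): the host has 15 equally likely choices, so probability 1/15; weight (1/7)·(1/15) = 1/105.
If it is behind any of doors 3, 4, 5, and 6 (prior 1/7 each): the host has 10 equally likely choices, so probability 1/10; weight (1/7)·(1/10) = 1/70 each.
The weights sum to 1/15.
So P(the car behind door 2 | the host opened door 1 and door 7) = (1/105) / (1/15) = 1/7.

1/7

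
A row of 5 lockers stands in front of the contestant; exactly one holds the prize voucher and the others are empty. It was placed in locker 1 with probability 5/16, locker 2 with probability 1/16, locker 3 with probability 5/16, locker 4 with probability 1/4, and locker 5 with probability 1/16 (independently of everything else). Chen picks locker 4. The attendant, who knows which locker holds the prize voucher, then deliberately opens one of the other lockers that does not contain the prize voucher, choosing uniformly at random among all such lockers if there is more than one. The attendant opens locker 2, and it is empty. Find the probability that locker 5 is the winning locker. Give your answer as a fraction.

Consider each possible location of the prize voucher in turn.
If it is in either of lockers 1 and 3 (prior 5/16 each): the attendant has 3 equally likely choices, so probability 1/3; weight (5/16)·(1/3) = 5/48 each.
If it is in locker 2 (prior 1/16): the attendant opened locker 2, so this case is ruled out; weight (1/16)·0 = 0.
If it is in locker 4 (prior 1/4): the attendant has 4 equally likely choices, so probability 1/4; weight (1/4)·(1/4) = 1/16.
If it is in locker 5 (prior 1/16): the attendant has 3 equally likely choices, so probability 1/3; weight (1/16)·(1/3) = 1/48.
The weights sum to 7/24.
So P(the prize voucher in locker 5 | the attendant opened locker 2) = (1/48) / (7/24) = 1/14.

1/14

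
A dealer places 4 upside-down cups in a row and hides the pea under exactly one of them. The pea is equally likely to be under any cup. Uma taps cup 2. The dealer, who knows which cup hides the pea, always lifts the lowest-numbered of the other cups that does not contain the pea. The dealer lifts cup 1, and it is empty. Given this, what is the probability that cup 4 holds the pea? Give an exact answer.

1/3

Condition on the true location of the pea.
If it is under cup 1 (prior 1/4): the dealer opened cup 1, so this case is ruled out; weight (1/4)·0 = 0.
If it is under any of cups 2, 3, and 4 (prior 1/4 each): cup 1 is the lowest-numbered option available, probability 1; weight (1/4)·1 = 1/4 each.
The weights sum to 3/4.
So P(the pea under cup 4 | the dealer opened cup 1) = (1/4) / (3/4) = 1/3.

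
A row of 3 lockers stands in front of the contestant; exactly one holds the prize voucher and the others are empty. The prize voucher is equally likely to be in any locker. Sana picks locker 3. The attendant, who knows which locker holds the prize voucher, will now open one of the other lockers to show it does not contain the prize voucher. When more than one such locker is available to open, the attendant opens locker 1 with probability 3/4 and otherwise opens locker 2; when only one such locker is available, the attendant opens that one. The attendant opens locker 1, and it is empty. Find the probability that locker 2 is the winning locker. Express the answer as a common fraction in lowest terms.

4/7

Consider each possible location of the prize voucher in turn.
If it is in locker 1 (prior 1/3): the attendant opened locker 1, so this case is ruled out; weight (1/3)·0 = 0.
If it is in locker 2 (prior 1/3): only locker 1 is available, probability 1; weight (1/3)·1 = 1/3.
If it is in locker 3 (prior 1/3): locker 1 is available, opened with probability 3/4; weight (1/3)·(3/4) = 1/4.
The weights sum to 7/12.
So P(the prize voucher in locker 2 | the attendant opened locker 1) = (1/3) / (7/12) = 4/7.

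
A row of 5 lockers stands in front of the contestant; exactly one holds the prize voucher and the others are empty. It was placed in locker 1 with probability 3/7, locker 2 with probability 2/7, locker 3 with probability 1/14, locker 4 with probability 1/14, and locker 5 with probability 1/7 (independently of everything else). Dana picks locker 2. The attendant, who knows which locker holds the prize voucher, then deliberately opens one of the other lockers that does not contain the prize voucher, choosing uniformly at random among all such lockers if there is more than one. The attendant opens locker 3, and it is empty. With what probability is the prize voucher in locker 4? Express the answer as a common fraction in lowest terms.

Condition on the true location of the prize voucher.
If it is in locker 1 (prior 3/7): the attendant has 3 equally likely choices, so probability 1/3; weight (3/7)·(1/3) = 1/7.
If it is in locker 2 (prior 2/7): the attendant has 4 equally likely choices, so probability 1/4; weight (2/7)·(1/4) = 1/14.
If it is in locker 3 (prior 1/14): the attendant opened locker 3, so this case is ruled out; weight (1/14)·0 = 0.
If it is in locker 4 (prior 1/14): the attendant has 3 equally likely choices, so probability 1/3; weight (1/14)·(1/3) = 1/42.
If it is in locker 5 (prior 1/7): the attendant has 3 equally likely choices, so probability 1/3; weight (1/7)·(1/3) = 1/21.
The weights sum to 2/7.
So P(the prize voucher in locker 4 | the attendant opened locker 3) = (1/42) / (2/7) = 1/12.

1/12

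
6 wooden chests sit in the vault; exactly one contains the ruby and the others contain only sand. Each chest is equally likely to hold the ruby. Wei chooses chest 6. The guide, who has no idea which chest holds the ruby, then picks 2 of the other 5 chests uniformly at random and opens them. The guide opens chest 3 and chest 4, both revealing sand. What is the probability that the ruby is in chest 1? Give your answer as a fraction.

1/4

Because the guide chose which chests to open without knowing where the ruby is, the choice is independent of the prize location. Learning that none of the 2 opened chests holds the ruby simply rules out those 2 locations and leaves the remaining 4 chests still equally likely by symmetry.
So P(the ruby in chest 1) = 1/4.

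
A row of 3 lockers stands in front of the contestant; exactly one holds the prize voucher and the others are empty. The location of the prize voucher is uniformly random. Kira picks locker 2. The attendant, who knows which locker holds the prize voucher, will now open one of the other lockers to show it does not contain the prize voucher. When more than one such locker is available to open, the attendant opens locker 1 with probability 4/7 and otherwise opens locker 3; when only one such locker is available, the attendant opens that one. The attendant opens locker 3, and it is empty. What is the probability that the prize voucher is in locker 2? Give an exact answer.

3/10

Consider each possible location of the prize voucher in turn.
If it is in locker 1 (prior 1/3): only locker 3 is available, probability 1; weight (1/3)·1 = 1/3.
If it is in locker 2 (prior 1/3): locker 1 is available but not opened, probability 3/7; weight (1/3)·(3/7) = 1/7.
If it is in locker 3 (prior 1/3): the attendant opened locker 3, so this case is ruled out; weight (1/3)·0 = 0.
The weights sum to 10/21.
So P(the prize voucher in locker 2 | the attendant opened locker 3) = (1/7) / (10/21) = 3/10.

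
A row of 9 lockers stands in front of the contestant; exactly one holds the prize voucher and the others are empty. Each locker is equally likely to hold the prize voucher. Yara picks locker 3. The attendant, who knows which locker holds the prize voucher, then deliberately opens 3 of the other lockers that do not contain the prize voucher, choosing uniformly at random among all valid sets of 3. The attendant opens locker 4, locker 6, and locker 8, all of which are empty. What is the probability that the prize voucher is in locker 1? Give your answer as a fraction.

8/45

Consider each possible location of the prize voucher in turn.
If it is in any of lockers 1, 2, 5, 7, and 9 (prior 1/9 each): the attendant has 35 equally likely choices, so probability 1/35; weight (1/9)·(1/35) = 1/315 each.
If it is in locker 3 (prior 1/9): the attendant has 56 equally likely choices, so probability 1/56; weight (1/9)·(1/56) = 1/504.
If it is in any of lockers 4, 6, and 8 (prior 1/9 each): that locker was opened and seen not to hold the prize — ruled out; weight (1/9)·0 = 0 each.
The weights sum to 1/56.
So P(the prize voucher in locker 1 | the attendant opened locker 4, locker 6, and locker 8) = (1/315) / (1/56) = 8/45.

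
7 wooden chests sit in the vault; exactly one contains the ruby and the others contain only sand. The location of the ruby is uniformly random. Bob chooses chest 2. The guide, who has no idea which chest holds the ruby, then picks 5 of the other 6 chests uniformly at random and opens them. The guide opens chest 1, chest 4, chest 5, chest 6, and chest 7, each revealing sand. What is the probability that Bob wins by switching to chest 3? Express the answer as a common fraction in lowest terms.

Consider each possible location of the ruby in turn.
If it is in any of chests 1, 4, 5, 6, and 7 (prior 1/7 each): that chest was opened and seen not to hold the prize — ruled out; weight (1/7)·0 = 0 each.
If it is in either of chests 2 and 3 (prior 1/7 each): the guide picks exactly this set with probability 1/6 regardless, and none is the prize; weight (1/7)·(1/6) = 1/42 each.
The weights sum to 1/21.
So P(the ruby in chest 3 | the guide opened chest 1, chest 4, chest 5, chest 6, and chest 7) = (1/42) / (1/21) = 1/2.

1/2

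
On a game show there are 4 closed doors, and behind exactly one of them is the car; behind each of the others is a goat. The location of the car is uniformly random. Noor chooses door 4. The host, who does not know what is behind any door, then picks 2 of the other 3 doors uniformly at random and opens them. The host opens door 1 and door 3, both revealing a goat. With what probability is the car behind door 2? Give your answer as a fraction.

1/2

Because the host chose which doors to open without knowing where the car is, the choice is independent of the prize location. Learning that none of the 2 opened doors holds the car simply rules out those 2 locations and leaves the remaining 2 doors still equally likely by symmetry.
So P(the car behind door 2) = 1/2.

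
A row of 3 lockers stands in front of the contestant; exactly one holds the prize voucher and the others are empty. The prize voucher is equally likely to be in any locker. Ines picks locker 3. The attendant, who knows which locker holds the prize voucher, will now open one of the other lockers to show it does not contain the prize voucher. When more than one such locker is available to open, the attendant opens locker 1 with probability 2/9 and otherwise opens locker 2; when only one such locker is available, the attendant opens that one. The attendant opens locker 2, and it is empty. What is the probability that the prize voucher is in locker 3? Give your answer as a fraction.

Apply Bayes' rule, conditioning on where the prize voucher actually is.
If it is in locker 1 (prior 1/3): only locker 2 is available, probability 1; weight (1/3)·1 = 1/3.
If it is in locker 2 (prior 1/3): the attendant opened locker 2, so this case is ruled out; weight (1/3)·0 = 0.
If it is in locker 3 (prior 1/3): locker 1 is available but not opened, probability 7/9; weight (1/3)·(7/9) = 7/27.
The weights sum to 16/27.
So P(the prize voucher in locker 3 | the attendant opened locker 2) = (7/27) / (16/27) = 7/16.

7/16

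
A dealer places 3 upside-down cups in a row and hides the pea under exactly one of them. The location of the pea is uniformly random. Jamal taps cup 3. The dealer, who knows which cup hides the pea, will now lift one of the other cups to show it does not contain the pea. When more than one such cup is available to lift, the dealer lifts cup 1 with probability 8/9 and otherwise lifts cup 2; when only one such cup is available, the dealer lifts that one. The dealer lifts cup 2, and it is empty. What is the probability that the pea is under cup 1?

Apply Bayes' rule, conditioning on where the pea actually is.
If it is under cup 1 (prior 1/3): only cup 2 is available, probability 1; weight (1/3)·1 = 1/3.
If it is under cup 2 (prior 1/3): the dealer opened cup 2, so this case is ruled out; weight (1/3)·0 = 0.
If it is under cup 3 (prior 1/3): cup 1 is available but not opened, probability 1/9; weight (1/3)·(1/9) = 1/27.
The weights sum to 10/27.
So P(the pea under cup 1 | the dealer opened cup 2) = (1/3) / (10/27) = 9/10.

9/10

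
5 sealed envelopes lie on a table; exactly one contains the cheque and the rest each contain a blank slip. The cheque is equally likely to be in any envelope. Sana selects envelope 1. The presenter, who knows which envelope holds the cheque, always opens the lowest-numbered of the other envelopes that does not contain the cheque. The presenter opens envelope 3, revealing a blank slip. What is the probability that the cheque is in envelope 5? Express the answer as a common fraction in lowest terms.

Apply Bayes' rule, conditioning on where the cheque actually is.
If it is in any of envelopes 1, 4, and 5 (prior 1/5 each): the presenter would have opened envelope 2 instead, probability 0; weight (1/5)·0 = 0 each.
If it is in envelope 2 (prior 1/5): envelope 3 is the lowest-numbered option available, probability 1; weight (1/5)·1 = 1/5.
If it is in envelope 3 (prior 1/5): the presenter opened envelope 3, so this case is ruled out; weight (1/5)·0 = 0.
The weights sum to 1/5.
So P(the cheque in envelope 5 | the presenter opened envelope 3) = 0 / (1/5) = 0.

0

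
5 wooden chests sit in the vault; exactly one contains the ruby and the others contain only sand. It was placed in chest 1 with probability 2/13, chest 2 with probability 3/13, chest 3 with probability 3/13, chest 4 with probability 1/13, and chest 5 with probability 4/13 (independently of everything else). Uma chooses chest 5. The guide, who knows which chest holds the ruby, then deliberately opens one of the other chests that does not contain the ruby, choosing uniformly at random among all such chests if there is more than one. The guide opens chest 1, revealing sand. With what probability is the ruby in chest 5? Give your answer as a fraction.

Apply Bayes' rule, conditioning on where the ruby actually is.
If it is in chest 1 (prior 2/13): the guide opened chest 1, so this case is ruled out; weight (2/13)·0 = 0.
If it is in either of chests 2 and 3 (prior 3/13 each): the guide has 3 equally likely choices, so probability 1/3; weight (3/13)·(1/3) = 1/13 each.
If it is in chest 4 (prior 1/13): the guide has 3 equally likely choices, so probability 1/3; weight (1/13)·(1/3) = 1/39.
If it is in chest 5 (prior 4/13): the guide has 4 equally likely choices, so probability 1/4; weight (4/13)·(1/4) = 1/13.
The weights sum to 10/39.
So P(the ruby in chest 5 | the guide opened chest 1) = (1/13) / (10/39) = 3/10.

3/10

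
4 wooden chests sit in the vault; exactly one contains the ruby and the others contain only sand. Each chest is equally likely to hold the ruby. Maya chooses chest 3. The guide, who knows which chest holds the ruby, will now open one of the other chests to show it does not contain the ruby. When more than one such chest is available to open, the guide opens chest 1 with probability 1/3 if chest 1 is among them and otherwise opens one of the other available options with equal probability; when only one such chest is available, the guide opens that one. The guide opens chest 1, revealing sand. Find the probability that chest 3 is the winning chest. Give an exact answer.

Apply Bayes' rule, conditioning on where the ruby actually is.
If it is in chest 1 (prior 1/4): the guide opened chest 1, so this case is ruled out; weight (1/4)·0 = 0.
If it is in any of chests 2, 3, and 4 (prior 1/4 each): chest 1 is available, opened with probability 1/3; weight (1/4)·(1/3) = 1/12 each.
The weights sum to 1/4.
So P(the ruby in chest 3 | the guide opened chest 1) = (1/12) / (1/4) = 1/3.

1/3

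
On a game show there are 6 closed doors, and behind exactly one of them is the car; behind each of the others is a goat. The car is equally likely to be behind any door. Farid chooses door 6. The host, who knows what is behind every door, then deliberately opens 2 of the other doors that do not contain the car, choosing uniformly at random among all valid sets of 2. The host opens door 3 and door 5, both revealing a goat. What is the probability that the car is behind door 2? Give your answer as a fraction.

Consider each possible location of the car in turn.
If it is behind any of doors 1, 2, and 4 (prior 1/6 each): the host has 6 equally likely choices, so probability 1/6; weight (1/6)·(1/6) = 1/36 each.
If it is behind either of doors 3 and 5 (prior 1/6 each): that door was opened and seen not to hold the prize — ruled out; weight (1/6)·0 = 0 each.
If it is behind door 6 (prior 1/6): the host has 10 equally likely choices, so probability 1/10; weight (1/6)·(1/10) = 1/60.
The weights sum to 1/10.
So P(the car behind door 2 | the host opened door 3 and door 5) = (1/36) / (1/10) = 5/18.

5/18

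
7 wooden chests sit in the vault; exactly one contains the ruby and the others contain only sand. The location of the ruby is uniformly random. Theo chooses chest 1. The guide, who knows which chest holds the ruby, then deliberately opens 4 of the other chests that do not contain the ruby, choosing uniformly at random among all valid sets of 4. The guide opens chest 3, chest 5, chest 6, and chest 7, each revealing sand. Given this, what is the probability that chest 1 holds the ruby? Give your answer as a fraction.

Apply Bayes' rule, conditioning on where the ruby actually is.
If it is in chest 1 (prior 1/7): the guide has 15 equally likely choices, so probability 1/15; weight (1/7)·(1/15) = 1/105.
If it is in either of chests 2 and 4 (prior 1/7 each): the guide has 5 equally likely choices, so probability 1/5; weight (1/7)·(1/5) = 1/35 each.
If it is in any of chests 3, 5, 6, and 7 (prior 1/7 each): that chest was opened and seen not to hold the prize — ruled out; weight (1/7)·0 = 0 each.
The weights sum to 1/15.
So P(the ruby in chest 1 | the guide opened chest 3, chest 5, chest 6, and chest 7) = (1/105) / (1/15) = 1/7.

1/7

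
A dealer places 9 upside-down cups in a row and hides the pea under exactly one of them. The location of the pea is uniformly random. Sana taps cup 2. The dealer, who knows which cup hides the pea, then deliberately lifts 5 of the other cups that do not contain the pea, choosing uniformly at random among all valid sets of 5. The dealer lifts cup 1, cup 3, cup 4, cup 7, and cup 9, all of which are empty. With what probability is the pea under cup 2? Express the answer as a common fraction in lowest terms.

Apply Bayes' rule, conditioning on where the pea actually is.
If it is under any of cups 1, 3, 4, 7, and 9 (prior 1/9 each): that cup was opened and seen not to hold the prize — ruled out; weight (1/9)·0 = 0 each.
If it is under cup 2 (prior 1/9): the dealer has 56 equally likely choices, so probability 1/56; weight (1/9)·(1/56) = 1/504.
If it is under any of cups 5, 6, and 8 (prior 1/9 each): the dealer has 21 equally likely choices, so probability 1/21; weight (1/9)·(1/21) = 1/189 each.
The weights sum to 1/56.
So P(the pea under cup 2 | the dealer opened cup 1, cup 3, cup 4, cup 7, and cup 9) = (1/504) / (1/56) = 1/9.

1/9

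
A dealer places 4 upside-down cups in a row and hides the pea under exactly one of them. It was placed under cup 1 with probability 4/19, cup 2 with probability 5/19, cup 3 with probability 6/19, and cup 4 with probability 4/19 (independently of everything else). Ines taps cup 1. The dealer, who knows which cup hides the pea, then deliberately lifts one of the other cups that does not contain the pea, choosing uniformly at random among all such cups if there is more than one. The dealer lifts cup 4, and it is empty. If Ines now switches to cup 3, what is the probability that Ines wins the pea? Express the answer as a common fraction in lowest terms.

18/41

Consider each possible location of the pea in turn.
If it is under cup 1 (prior 4/19): the dealer has 3 equally likely choices, so probability 1/3; weight (4/19)·(1/3) = 4/57.
If it is under cup 2 (prior 5/19): the dealer has 2 equally likely choices, so probability 1/2; weight (5/19)·(1/2) = 5/38.
If it is under cup 3 (prior 6/19): the dealer has 2 equally likely choices, so probability 1/2; weight (6/19)·(1/2) = 3/19.
If it is under cup 4 (prior 4/19): the dealer opened cup 4, so this case is ruled out; weight (4/19)·0 = 0.
The weights sum to 41/114.
So P(the pea under cup 3 | the dealer opened cup 4) = (3/19) / (41/114) = 18/41.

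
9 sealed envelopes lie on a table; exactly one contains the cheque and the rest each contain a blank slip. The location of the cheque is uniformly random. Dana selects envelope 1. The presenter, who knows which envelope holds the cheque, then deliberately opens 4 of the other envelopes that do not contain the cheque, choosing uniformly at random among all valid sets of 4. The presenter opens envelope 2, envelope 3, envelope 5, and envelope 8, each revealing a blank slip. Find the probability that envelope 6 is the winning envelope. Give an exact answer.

Consider each possible location of the cheque in turn.
If it is in envelope 1 (prior 1/9): the presenter has 70 equally likely choices, so probability 1/70; weight (1/9)·(1/70) = 1/630.
If it is in any of envelopes 2, 3, 5, and 8 (prior 1/9 each): that envelope was opened and seen not to hold the prize — ruled out; weight (1/9)·0 = 0 each.
If it is in any of envelopes 4, 6, 7, and 9 (prior 1/9 each): the presenter has 35 equally likely choices, so probability 1/35; weight (1/9)·(1/35) = 1/315 each.
The weights sum to 1/70.
So P(the cheque in envelope 6 | the presenter opened envelope 2, envelope 3, envelope 5, and envelope 8) = (1/315) / (1/70) = 2/9.

2/9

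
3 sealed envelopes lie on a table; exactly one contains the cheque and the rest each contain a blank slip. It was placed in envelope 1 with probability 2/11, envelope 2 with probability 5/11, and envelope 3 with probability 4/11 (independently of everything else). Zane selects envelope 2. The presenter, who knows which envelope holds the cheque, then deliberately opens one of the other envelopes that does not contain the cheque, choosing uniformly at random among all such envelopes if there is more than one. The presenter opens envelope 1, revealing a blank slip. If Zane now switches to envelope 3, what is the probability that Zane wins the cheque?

Consider each possible location of the cheque in turn.
If it is in envelope 1 (prior 2/11): the presenter opened envelope 1, so this case is ruled out; weight (2/11)·0 = 0.
If it is in envelope 2 (prior 5/11): the presenter has 2 equally likely choices, so probability 1/2; weight (5/11)·(1/2) = 5/22.
If it is in envelope 3 (prior 4/11): the presenter has no choice, probability 1; weight (4/11)·1 = 4/11.
The weights sum to 13/22.
So P(the cheque in envelope 3 | the presenter opened envelope 1) = (4/11) / (13/22) = 8/13.

8/13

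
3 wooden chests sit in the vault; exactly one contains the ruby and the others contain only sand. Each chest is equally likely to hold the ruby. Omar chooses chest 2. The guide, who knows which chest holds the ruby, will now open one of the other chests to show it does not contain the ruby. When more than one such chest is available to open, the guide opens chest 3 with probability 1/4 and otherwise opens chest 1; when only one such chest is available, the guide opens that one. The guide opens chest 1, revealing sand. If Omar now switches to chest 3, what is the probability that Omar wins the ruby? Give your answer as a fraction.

4/7

Consider each possible location of the ruby in turn.
If it is in chest 1 (prior 1/3): the guide opened chest 1, so this case is ruled out; weight (1/3)·0 = 0.
If it is in chest 2 (prior 1/3): chest 3 is available but not opened, probability 3/4; weight (1/3)·(3/4) = 1/4.
If it is in chest 3 (prior 1/3): only chest 1 is available, probability 1; weight (1/3)·1 = 1/3.
The weights sum to 7/12.
So P(the ruby in chest 3 | the guide opened chest 1) = (1/3) / (7/12) = 4/7.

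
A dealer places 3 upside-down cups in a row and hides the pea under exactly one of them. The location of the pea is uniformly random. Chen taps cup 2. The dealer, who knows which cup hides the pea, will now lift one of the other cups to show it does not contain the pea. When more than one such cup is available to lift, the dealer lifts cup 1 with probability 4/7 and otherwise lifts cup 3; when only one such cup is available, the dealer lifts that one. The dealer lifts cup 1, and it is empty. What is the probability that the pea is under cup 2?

Consider each possible location of the pea in turn.
If it is under cup 1 (prior 1/3): the dealer opened cup 1, so this case is ruled out; weight (1/3)·0 = 0.
If it is under cup 2 (prior 1/3): cup 1 is available, opened with probability 4/7; weight (1/3)·(4/7) = 4/21.
If it is under cup 3 (prior 1/3): only cup 1 is available, probability 1; weight (1/3)·1 = 1/3.
The weights sum to 11/21.
So P(the pea under cup 2 | the dealer opened cup 1) = (4/21) / (11/21) = 4/11.

4/11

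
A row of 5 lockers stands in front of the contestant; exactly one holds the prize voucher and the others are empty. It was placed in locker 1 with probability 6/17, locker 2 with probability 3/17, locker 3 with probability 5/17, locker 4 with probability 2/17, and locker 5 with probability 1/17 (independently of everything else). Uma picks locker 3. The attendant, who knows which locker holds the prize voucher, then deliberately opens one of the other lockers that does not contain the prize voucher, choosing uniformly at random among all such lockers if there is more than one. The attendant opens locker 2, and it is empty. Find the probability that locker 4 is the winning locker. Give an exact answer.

8/51

Condition on the true location of the prize voucher.
If it is in locker 1 (prior 6/17): the attendant has 3 equally likely choices, so probability 1/3; weight (6/17)·(1/3) = 2/17.
If it is in locker 2 (prior 3/17): the attendant opened locker 2, so this case is ruled out; weight (3/17)·0 = 0.
If it is in locker 3 (prior 5/17): the attendant has 4 equally likely choices, so probability 1/4; weight (5/17)·(1/4) = 5/68.
If it is in locker 4 (prior 2/17): the attendant has 3 equally likely choices, so probability 1/3; weight (2/17)·(1/3) = 2/51.
If it is in locker 5 (prior 1/17): the attendant has 3 equally likely choices, so probability 1/3; weight (1/17)·(1/3) = 1/51.
The weights sum to 1/4.
So P(the prize voucher in locker 4 | the attendant opened locker 2) = (2/51) / (1/4) = 8/51.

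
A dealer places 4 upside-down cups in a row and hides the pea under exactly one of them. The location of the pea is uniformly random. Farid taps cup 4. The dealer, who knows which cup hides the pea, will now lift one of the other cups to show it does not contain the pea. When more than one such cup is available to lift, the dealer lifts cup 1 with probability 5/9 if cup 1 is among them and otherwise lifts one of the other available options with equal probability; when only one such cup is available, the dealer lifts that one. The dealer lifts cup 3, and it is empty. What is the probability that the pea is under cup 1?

3/7

Condition on the true location of the pea.
If it is under cup 1 (prior 1/4): cup 1 holds the prize so is unavailable; the dealer chooses uniformly among the 2 others, probability 1/2; weight (1/4)·(1/2) = 1/8.
If it is under cup 2 (prior 1/4): cup 1 is available but not opened, probability 4/9; weight (1/4)·(4/9) = 1/9.
If it is under cup 3 (prior 1/4): the dealer opened cup 3, so this case is ruled out; weight (1/4)·0 = 0.
If it is under cup 4 (prior 1/4): cup 1 is available but not opened; cup 3 gets probability (1 − 5/9)/2 = 2/9; weight (1/4)·(2/9) = 1/18.
The weights sum to 7/24.
So P(the pea under cup 1 | the dealer opened cup 3) = (1/8) / (7/24) = 3/7.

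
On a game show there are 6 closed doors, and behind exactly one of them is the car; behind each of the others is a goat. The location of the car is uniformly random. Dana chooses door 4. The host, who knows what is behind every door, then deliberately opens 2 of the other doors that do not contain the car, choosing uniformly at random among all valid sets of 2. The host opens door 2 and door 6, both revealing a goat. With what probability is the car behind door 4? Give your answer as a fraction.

1/6

Condition on the true location of the car.
If it is behind any of doors 1, 3, and 5 (prior 1/6 each): the host has 6 equally likely choices, so probability 1/6; weight (1/6)·(1/6) = 1/36 each.
If it is behind either of doors 2 and 6 (prior 1/6 each): that door was opened and seen not to hold the prize — ruled out; weight (1/6)·0 = 0 each.
If it is behind door 4 (prior 1/6): the host has 10 equally likely choices, so probability 1/10; weight (1/6)·(1/10) = 1/60.
The weights sum to 1/10.
So P(the car behind door 4 | the host opened door 2 and door 6) = (1/60) / (1/10) = 1/6.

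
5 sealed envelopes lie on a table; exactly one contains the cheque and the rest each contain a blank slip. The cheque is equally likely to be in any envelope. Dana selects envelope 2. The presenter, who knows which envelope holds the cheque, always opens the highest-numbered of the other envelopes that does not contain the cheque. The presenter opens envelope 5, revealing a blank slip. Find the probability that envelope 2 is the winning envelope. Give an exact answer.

Condition on the true location of the cheque.
If it is in any of envelopes 1, 2, 3, and 4 (prior 1/5 each): envelope 5 is the highest-numbered option available, probability 1; weight (1/5)·1 = 1/5 each.
If it is in envelope 5 (prior 1/5): the presenter opened envelope 5, so this case is ruled out; weight (1/5)·0 = 0.
The weights sum to 4/5.
So P(the cheque in envelope 2 | the presenter opened envelope 5) = (1/5) / (4/5) = 1/4.

1/4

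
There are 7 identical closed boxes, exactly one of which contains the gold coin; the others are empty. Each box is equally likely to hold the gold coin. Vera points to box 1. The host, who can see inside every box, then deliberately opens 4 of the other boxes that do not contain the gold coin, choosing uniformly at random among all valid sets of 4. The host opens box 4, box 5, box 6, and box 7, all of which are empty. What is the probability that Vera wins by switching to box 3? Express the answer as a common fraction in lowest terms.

Apply Bayes' rule, conditioning on where the gold coin actually is.
If it is in box 1 (prior 1/7): the host has 15 equally likely choices, so probability 1/15; weight (1/7)·(1/15) = 1/105.
If it is in either of boxes 2 and 3 (prior 1/7 each): the host has 5 equally likely choices, so probability 1/5; weight (1/7)·(1/5) = 1/35 each.
If it is in any of boxes 4, 5, 6, and 7 (prior 1/7 each): that box was opened and seen not to hold the prize — ruled out; weight (1/7)·0 = 0 each.
The weights sum to 1/15.
So P(the gold coin in box 3 | the host opened box 4, box 5, box 6, and box 7) = (1/35) / (1/15) = 3/7.

3/7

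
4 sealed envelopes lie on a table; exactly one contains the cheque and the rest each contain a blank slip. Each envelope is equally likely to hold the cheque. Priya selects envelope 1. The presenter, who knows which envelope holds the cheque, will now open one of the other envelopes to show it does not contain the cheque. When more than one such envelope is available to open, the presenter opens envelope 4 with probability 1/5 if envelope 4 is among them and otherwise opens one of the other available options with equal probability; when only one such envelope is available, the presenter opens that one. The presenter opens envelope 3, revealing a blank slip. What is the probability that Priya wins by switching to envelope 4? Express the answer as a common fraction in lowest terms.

5/17

Condition on the true location of the cheque.
If it is in envelope 1 (prior 1/4): envelope 4 is available but not opened; envelope 3 gets probability (1 − 1/5)/2 = 2/5; weight (1/4)·(2/5) = 1/10.
If it is in envelope 2 (prior 1/4): envelope 4 is available but not opened, probability 4/5; weight (1/4)·(4/5) = 1/5.
If it is in envelope 3 (prior 1/4): the presenter opened envelope 3, so this case is ruled out; weight (1/4)·0 = 0.
If it is in envelope 4 (prior 1/4): envelope 4 holds the prize so is unavailable; the presenter chooses uniformly among the 2 others, probability 1/2; weight (1/4)·(1/2) = 1/8.
The weights sum to 17/40.
So P(the cheque in envelope 4 | the presenter opened envelope 3) = (1/8) / (17/40) = 5/17.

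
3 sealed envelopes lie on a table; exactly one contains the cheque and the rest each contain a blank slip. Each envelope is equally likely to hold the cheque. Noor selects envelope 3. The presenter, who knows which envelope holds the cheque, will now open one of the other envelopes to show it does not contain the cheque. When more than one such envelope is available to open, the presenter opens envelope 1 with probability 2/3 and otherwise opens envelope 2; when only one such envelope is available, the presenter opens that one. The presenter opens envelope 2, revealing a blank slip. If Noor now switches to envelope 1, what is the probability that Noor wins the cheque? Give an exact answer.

3/4

Consider each possible location of the cheque in turn.
If it is in envelope 1 (prior 1/3): only envelope 2 is available, probability 1; weight (1/3)·1 = 1/3.
If it is in envelope 2 (prior 1/3): the presenter opened envelope 2, so this case is ruled out; weight (1/3)·0 = 0.
If it is in envelope 3 (prior 1/3): envelope 1 is available but not opened, probability 1/3; weight (1/3)·(1/3) = 1/9.
The weights sum to 4/9.
So P(the cheque in envelope 1 | the presenter opened envelope 2) = (1/3) / (4/9) = 3/4.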